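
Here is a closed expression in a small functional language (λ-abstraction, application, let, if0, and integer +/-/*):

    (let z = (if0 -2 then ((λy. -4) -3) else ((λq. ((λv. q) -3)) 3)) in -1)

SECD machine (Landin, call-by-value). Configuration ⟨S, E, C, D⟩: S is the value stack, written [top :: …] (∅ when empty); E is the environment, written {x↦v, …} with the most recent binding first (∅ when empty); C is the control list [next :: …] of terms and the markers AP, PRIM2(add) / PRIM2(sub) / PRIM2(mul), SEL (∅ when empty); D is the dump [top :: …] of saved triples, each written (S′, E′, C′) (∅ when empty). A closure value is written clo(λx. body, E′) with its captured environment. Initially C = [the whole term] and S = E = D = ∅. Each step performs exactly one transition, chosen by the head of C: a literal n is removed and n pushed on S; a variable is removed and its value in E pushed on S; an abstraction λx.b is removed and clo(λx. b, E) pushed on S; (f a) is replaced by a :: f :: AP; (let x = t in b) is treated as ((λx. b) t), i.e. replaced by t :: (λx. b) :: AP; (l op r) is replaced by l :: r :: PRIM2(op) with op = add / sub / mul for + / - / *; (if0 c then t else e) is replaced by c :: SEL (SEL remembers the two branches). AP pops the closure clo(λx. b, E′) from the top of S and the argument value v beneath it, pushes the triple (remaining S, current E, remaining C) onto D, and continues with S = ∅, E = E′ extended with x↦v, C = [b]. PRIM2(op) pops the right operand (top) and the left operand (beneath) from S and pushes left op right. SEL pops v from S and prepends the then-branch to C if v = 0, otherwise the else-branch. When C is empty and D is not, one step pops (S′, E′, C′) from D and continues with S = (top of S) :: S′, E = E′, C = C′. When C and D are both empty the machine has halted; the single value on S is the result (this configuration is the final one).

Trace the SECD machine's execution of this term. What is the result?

step 0: [S=∅ | E=∅ | C=[(let z = (if0 -2 then ((λy. -4) -3) else ((λq. ((λv. q) -3)) 3)) in -1)] | D=∅]
step 1: [S=∅ | E=∅ | C=[(if0 -2 then ((λy. -4) -3) else ((λq. ((λv. q) -3)) 3)) :: (λz. -1) :: AP] | D=∅]
step 2: [S=∅ | E=∅ | C=[-2 :: SEL :: (λz. -1) :: AP] | D=∅]
step 3: [S=[-2] | E=∅ | C=[SEL :: (λz. -1) :: AP] | D=∅]
step 4: [S=∅ | E=∅ | C=[((λq. ((λv. q) -3)) 3) :: (λz. -1) :: AP] | D=∅]
step 5: [S=∅ | E=∅ | C=[3 :: (λq. ((λv. q) -3)) :: AP :: (λz. -1) :: AP] | D=∅]
step 6: [S=[3] | E=∅ | C=[(λq. ((λv. q) -3)) :: AP :: (λz. -1) :: AP] | D=∅]
step 7: [S=[clo(λq. ((λv. q) -3), ∅) :: 3] | E=∅ | C=[AP :: (λz. -1) :: AP] | D=∅]
step 8: [S=∅ | E={q↦3} | C=[((λv. q) -3)] | D=[(∅, ∅, [(λz. -1) :: AP])]]
step 9: [S=∅ | E={q↦3} | C=[-3 :: (λv. q) :: AP] | D=[(∅, ∅, [(λz. -1) :: AP])]]
step 10: [S=[-3] | E={q↦3} | C=[(λv. q) :: AP] | D=[(∅, ∅, [(λz. -1) :: AP])]]
step 11: [S=[clo(λv. q, {q↦3}) :: -3] | E={q↦3} | C=[AP] | D=[(∅, ∅, [(λz. -1) :: AP])]]
step 12: [S=∅ | E={v↦-3, q↦3} | C=[q] | D=[(∅, {q↦3}, ∅) :: (∅, ∅, [(λz. -1) :: AP])]]
step 13: [S=[3] | E={v↦-3, q↦3} | C=∅ | D=[(∅, {q↦3}, ∅) :: (∅, ∅, [(λz. -1) :: AP])]]
step 14: [S=[3] | E={q↦3} | C=∅ | D=[(∅, ∅, [(λz. -1) :: AP])]]
step 15: [S=[3] | E=∅ | C=[(λz. -1) :: AP] | D=∅]
step 16: [S=[clo(λz. -1, ∅) :: 3] | E=∅ | C=[AP] | D=∅]
step 17: [S=∅ | E={z↦3} | C=[-1] | D=[(∅, ∅, ∅)]]
step 18: [S=[-1] | E={z↦3} | C=∅ | D=[(∅, ∅, ∅)]]
step 19: [S=[-1] | E=∅ | C=∅ | D=∅]
→ final value -1

Answer: -1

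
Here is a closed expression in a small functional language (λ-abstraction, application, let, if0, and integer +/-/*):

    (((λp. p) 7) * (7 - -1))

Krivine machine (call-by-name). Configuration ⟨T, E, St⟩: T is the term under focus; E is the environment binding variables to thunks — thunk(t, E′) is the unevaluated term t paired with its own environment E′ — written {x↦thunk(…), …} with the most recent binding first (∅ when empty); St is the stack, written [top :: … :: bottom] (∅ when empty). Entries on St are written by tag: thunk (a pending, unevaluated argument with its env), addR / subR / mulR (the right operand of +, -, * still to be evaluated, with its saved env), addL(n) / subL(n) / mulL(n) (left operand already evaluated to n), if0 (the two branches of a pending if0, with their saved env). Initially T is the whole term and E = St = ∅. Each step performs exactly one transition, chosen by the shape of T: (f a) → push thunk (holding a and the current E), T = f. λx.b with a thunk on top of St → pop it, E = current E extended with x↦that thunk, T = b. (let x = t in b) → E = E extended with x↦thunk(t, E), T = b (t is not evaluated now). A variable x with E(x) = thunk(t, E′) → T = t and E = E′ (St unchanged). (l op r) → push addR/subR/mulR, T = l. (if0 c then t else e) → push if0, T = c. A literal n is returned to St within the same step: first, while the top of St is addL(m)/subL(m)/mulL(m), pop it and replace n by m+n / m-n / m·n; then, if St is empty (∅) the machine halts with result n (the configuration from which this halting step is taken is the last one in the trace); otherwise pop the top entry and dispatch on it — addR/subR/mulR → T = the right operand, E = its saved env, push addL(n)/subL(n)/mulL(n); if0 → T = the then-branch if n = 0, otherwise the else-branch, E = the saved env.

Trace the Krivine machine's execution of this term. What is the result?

Answer: 56

Machine steps:
step 0: [T=(((λp. p) 7) * (7 - -1)) | E=∅ | St=∅]
step 1: [T=((λp. p) 7) | E=∅ | St=[mulR]]
step 2: [T=(λp. p) | E=∅ | St=[thunk :: mulR]]
step 3: [T=p | E={p↦thunk(7, ∅)} | St=[mulR]]
step 4: [T=7 | E=∅ | St=[mulR]]
step 5: [T=(7 - -1) | E=∅ | St=[mulL(7)]]
step 6: [T=7 | E=∅ | St=[subR :: mulL(7)]]
step 7: [T=-1 | E=∅ | St=[subL(7) :: mulL(7)]]
→ final value 56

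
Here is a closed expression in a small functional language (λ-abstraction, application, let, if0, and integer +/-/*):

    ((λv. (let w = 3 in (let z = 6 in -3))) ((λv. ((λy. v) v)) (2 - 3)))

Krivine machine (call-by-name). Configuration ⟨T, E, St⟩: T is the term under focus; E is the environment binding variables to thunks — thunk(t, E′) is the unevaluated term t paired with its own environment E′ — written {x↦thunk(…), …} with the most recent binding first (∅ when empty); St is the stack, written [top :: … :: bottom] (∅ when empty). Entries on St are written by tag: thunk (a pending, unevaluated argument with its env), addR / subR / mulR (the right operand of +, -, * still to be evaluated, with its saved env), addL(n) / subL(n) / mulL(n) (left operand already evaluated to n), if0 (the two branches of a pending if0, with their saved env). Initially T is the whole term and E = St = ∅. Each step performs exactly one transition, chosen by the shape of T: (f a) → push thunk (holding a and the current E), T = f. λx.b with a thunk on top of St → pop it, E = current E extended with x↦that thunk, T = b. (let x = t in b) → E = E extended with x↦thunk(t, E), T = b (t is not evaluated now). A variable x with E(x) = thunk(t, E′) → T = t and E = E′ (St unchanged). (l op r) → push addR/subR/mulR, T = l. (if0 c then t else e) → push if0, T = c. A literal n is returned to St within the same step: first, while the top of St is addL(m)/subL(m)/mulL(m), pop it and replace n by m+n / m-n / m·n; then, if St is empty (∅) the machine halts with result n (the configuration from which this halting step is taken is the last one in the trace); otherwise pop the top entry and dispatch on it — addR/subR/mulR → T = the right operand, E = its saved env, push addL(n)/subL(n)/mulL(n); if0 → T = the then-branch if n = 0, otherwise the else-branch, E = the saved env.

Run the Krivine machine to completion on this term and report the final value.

[0] [T=((λv. (let w = 3 in (let z = 6 in -3))) ((λv. ((λy. v) v)) (2 - 3))) | E=∅ | St=∅]
[1] [T=(λv. (let w = 3 in (let z = 6 in -3))) | E=∅ | St=[thunk]]
[2] [T=(let w = 3 in (let z = 6 in -3)) | E={v↦thunk(((λv. ((λy. v) v)) (2 - 3)), ∅)} | St=∅]
[3] [T=(let z = 6 in -3) | E={w↦thunk(3, {v↦thunk(((λv. ((λy. v) v)) (2 - 3)), ∅)}), v↦thunk(((λv. ((λy. v) v)) (2 - 3)), ∅)} | St=∅]
[4] [T=-3 | E={z↦thunk(6, {w↦thunk(3, {v↦thunk(((λv. ((λy. v) v)) (2 - 3)), ∅)}), v↦thunk(((λv. ((λy. v) v)) (2 - 3)), ∅)}), w↦thunk(3, {v↦thunk(((λv. ((λy. v) v)) (2 - 3)), ∅)}), v↦thunk(((λv. ((λy. v) v)) (2 - 3)), ∅)} | St=∅]
→ final value -3

Answer: -3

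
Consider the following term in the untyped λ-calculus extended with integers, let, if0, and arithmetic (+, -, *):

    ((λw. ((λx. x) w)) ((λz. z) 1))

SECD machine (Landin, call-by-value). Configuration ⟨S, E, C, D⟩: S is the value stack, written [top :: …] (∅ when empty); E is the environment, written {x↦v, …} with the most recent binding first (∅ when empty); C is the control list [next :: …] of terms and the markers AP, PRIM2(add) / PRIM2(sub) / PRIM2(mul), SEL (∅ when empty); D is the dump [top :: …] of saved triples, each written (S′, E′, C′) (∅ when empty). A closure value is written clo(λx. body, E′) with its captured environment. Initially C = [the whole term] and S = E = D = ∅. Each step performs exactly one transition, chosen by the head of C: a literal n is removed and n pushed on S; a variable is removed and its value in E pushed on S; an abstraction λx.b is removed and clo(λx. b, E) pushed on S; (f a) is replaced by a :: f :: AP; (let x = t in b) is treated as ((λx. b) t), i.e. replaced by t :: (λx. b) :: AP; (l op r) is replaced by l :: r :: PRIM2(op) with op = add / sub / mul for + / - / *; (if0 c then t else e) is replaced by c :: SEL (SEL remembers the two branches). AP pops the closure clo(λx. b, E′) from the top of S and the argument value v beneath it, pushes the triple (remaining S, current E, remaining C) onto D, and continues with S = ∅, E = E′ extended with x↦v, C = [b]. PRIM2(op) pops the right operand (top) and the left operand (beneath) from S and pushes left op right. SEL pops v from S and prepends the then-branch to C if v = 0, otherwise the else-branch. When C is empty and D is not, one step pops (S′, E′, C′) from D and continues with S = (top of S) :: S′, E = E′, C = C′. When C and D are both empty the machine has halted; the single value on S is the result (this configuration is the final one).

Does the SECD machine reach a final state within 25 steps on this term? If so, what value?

0. ⟨S=∅; E=∅; C=[((λw. ((λx. x) w)) ((λz. z) 1))]; D=∅⟩
1. ⟨S=∅; E=∅; C=[((λz. z) 1) :: (λw. ((λx. x) w)) :: AP]; D=∅⟩
2. ⟨S=∅; E=∅; C=[1 :: (λz. z) :: AP :: (λw. ((λx. x) w)) :: AP]; D=∅⟩
3. ⟨S=[1]; E=∅; C=[(λz. z) :: AP :: (λw. ((λx. x) w)) :: AP]; D=∅⟩
4. ⟨S=[clo(λz. z, ∅) :: 1]; E=∅; C=[AP :: (λw. ((λx. x) w)) :: AP]; D=∅⟩
5. ⟨S=∅; E={z↦1}; C=[z]; D=[(∅, ∅, [(λw. ((λx. x) w)) :: AP])]⟩
6. ⟨S=[1]; E={z↦1}; C=∅; D=[(∅, ∅, [(λw. ((λx. x) w)) :: AP])]⟩
7. ⟨S=[1]; E=∅; C=[(λw. ((λx. x) w)) :: AP]; D=∅⟩
8. ⟨S=[clo(λw. ((λx. x) w), ∅) :: 1]; E=∅; C=[AP]; D=∅⟩
9. ⟨S=∅; E={w↦1}; C=[((λx. x) w)]; D=[(∅, ∅, ∅)]⟩
10. ⟨S=∅; E={w↦1}; C=[w :: (λx. x) :: AP]; D=[(∅, ∅, ∅)]⟩
11. ⟨S=[1]; E={w↦1}; C=[(λx. x) :: AP]; D=[(∅, ∅, ∅)]⟩
12. ⟨S=[clo(λx. x, {w↦1}) :: 1]; E={w↦1}; C=[AP]; D=[(∅, ∅, ∅)]⟩
13. ⟨S=∅; E={x↦1, w↦1}; C=[x]; D=[(∅, {w↦1}, ∅) :: (∅, ∅, ∅)]⟩
14. ⟨S=[1]; E={x↦1, w↦1}; C=∅; D=[(∅, {w↦1}, ∅) :: (∅, ∅, ∅)]⟩
15. ⟨S=[1]; E={w↦1}; C=∅; D=[(∅, ∅, ∅)]⟩
16. ⟨S=[1]; E=∅; C=∅; D=∅⟩
→ final value 1

Answer: 1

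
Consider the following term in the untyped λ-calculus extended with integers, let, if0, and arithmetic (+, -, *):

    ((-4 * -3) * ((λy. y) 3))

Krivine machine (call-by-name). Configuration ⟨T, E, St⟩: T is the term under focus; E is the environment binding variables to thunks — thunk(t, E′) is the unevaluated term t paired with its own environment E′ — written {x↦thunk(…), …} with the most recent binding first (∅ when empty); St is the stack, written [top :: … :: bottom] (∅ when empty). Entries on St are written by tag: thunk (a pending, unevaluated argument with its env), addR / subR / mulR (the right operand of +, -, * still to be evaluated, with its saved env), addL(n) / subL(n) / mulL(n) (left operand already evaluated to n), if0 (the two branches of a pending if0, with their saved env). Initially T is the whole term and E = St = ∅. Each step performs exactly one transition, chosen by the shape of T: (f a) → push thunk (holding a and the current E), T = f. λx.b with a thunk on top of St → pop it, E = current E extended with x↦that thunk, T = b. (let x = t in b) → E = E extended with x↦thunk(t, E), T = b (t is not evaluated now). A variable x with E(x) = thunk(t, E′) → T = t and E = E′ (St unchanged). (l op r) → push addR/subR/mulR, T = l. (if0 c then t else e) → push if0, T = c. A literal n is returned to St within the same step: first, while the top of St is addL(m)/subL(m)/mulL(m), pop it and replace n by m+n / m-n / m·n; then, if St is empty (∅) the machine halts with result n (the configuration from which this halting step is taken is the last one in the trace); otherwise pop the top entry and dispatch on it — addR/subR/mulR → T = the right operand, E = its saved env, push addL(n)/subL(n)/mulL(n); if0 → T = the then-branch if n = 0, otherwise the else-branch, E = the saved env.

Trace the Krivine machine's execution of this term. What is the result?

Answer: 36

Machine steps:
t=0: ⟨T=((-4 * -3) * ((λy. y) 3)); E=∅; St=∅⟩
t=1: ⟨T=(-4 * -3); E=∅; St=[mulR]⟩
t=2: ⟨T=-4; E=∅; St=[mulR :: mulR]⟩
t=3: ⟨T=-3; E=∅; St=[mulL(-4) :: mulR]⟩
t=4: ⟨T=((λy. y) 3); E=∅; St=[mulL(12)]⟩
t=5: ⟨T=(λy. y); E=∅; St=[thunk :: mulL(12)]⟩
t=6: ⟨T=y; E={y↦thunk(3, ∅)}; St=[mulL(12)]⟩
t=7: ⟨T=3; E=∅; St=[mulL(12)]⟩
→ final value 36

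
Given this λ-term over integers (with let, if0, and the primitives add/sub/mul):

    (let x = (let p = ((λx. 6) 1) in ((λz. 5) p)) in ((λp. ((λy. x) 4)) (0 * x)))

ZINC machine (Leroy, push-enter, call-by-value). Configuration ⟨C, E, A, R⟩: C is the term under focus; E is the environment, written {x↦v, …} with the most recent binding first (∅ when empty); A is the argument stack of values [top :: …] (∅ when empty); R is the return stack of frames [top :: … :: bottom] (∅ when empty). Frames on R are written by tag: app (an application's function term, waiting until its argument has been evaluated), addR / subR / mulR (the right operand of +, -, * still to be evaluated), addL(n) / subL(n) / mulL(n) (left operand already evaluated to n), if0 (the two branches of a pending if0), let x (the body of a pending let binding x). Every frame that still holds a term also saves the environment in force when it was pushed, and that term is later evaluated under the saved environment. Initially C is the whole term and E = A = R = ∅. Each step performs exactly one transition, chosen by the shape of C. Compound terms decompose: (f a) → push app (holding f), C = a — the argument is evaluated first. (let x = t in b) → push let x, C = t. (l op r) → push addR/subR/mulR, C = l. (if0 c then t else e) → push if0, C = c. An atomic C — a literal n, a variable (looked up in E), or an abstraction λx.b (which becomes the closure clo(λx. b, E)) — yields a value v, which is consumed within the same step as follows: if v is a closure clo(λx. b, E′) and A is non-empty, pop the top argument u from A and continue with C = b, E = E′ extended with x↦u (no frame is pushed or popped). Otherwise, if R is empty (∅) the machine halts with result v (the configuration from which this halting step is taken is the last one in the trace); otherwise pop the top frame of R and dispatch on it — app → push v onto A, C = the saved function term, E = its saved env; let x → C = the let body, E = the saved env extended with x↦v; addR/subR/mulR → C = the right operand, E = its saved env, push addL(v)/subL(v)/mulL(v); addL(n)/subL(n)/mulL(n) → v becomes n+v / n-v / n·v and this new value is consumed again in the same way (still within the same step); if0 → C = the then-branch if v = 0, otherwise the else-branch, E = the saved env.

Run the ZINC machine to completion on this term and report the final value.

Answer: 5

Machine steps:
0. <C=(let x = (let p = ((λx. 6) 1) in ((λz. 5) p)) in ((λp. ((λy. x) 4)) (0 * x))), E=∅, A=∅, R=∅>
1. <C=(let p = ((λx. 6) 1) in ((λz. 5) p)), E=∅, A=∅, R=[let x]>
2. <C=((λx. 6) 1), E=∅, A=∅, R=[let p :: let x]>
3. <C=1, E=∅, A=∅, R=[app :: let p :: let x]>
4. <C=(λx. 6), E=∅, A=[1], R=[let p :: let x]>
5. <C=6, E={x↦1}, A=∅, R=[let p :: let x]>
6. <C=((λz. 5) p), E={p↦6}, A=∅, R=[let x]>
7. <C=p, E={p↦6}, A=∅, R=[app :: let x]>
8. <C=(λz. 5), E={p↦6}, A=[6], R=[let x]>
9. <C=5, E={z↦6, p↦6}, A=∅, R=[let x]>
10. <C=((λp. ((λy. x) 4)) (0 * x)), E={x↦5}, A=∅, R=∅>
11. <C=(0 * x), E={x↦5}, A=∅, R=[app]>
12. <C=0, E={x↦5}, A=∅, R=[mulR :: app]>
13. <C=x, E={x↦5}, A=∅, R=[mulL(0) :: app]>
14. <C=(λp. ((λy. x) 4)), E={x↦5}, A=[0], R=∅>
15. <C=((λy. x) 4), E={p↦0, x↦5}, A=∅, R=∅>
16. <C=4, E={p↦0, x↦5}, A=∅, R=[app]>
17. <C=(λy. x), E={p↦0, x↦5}, A=[4], R=∅>
18. <C=x, E={y↦4, p↦0, x↦5}, A=∅, R=∅>
→ final value 5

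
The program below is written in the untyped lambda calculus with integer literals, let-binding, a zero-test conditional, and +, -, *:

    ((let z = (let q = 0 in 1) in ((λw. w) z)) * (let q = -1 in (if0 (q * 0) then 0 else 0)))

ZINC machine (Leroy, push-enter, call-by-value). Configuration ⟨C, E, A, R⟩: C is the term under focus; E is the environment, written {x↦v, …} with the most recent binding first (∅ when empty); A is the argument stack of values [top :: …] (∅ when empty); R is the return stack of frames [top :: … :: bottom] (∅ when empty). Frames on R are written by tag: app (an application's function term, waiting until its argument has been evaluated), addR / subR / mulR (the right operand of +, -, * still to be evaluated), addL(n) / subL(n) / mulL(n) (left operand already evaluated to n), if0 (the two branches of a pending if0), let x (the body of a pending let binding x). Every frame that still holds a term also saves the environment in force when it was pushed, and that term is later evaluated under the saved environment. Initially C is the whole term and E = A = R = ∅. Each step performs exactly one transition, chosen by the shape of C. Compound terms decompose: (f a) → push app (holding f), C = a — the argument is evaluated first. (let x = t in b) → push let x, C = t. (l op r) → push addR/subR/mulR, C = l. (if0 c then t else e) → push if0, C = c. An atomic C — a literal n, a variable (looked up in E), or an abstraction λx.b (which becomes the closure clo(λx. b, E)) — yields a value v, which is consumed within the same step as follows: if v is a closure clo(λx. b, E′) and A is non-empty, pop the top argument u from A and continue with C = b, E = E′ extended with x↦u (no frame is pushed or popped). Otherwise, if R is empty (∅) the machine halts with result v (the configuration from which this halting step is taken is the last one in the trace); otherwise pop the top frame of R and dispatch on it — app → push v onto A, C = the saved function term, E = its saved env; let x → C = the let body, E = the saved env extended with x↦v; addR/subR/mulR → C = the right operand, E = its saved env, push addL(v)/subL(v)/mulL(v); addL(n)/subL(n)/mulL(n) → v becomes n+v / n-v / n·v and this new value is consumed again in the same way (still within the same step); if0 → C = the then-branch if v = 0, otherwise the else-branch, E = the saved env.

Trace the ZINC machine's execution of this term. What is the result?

step 0: <C=((let z = (let q = 0 in 1) in ((λw. w) z)) * (let q = -1 in (if0 (q * 0) then 0 else 0))), E=∅, A=∅, R=∅>
step 1: <C=(let z = (let q = 0 in 1) in ((λw. w) z)), E=∅, A=∅, R=[mulR]>
step 2: <C=(let q = 0 in 1), E=∅, A=∅, R=[let z :: mulR]>
step 3: <C=0, E=∅, A=∅, R=[let q :: let z :: mulR]>
step 4: <C=1, E={q↦0}, A=∅, R=[let z :: mulR]>
step 5: <C=((λw. w) z), E={z↦1}, A=∅, R=[mulR]>
step 6: <C=z, E={z↦1}, A=∅, R=[app :: mulR]>
step 7: <C=(λw. w), E={z↦1}, A=[1], R=[mulR]>
step 8: <C=w, E={w↦1, z↦1}, A=∅, R=[mulR]>
step 9: <C=(let q = -1 in (if0 (q * 0) then 0 else 0)), E=∅, A=∅, R=[mulL(1)]>
step 10: <C=-1, E=∅, A=∅, R=[let q :: mulL(1)]>
step 11: <C=(if0 (q * 0) then 0 else 0), E={q↦-1}, A=∅, R=[mulL(1)]>
step 12: <C=(q * 0), E={q↦-1}, A=∅, R=[if0 :: mulL(1)]>
step 13: <C=q, E={q↦-1}, A=∅, R=[mulR :: if0 :: mulL(1)]>
step 14: <C=0, E={q↦-1}, A=∅, R=[mulL(-1) :: if0 :: mulL(1)]>
step 15: <C=0, E={q↦-1}, A=∅, R=[mulL(1)]>
→ final value 0

Answer: 0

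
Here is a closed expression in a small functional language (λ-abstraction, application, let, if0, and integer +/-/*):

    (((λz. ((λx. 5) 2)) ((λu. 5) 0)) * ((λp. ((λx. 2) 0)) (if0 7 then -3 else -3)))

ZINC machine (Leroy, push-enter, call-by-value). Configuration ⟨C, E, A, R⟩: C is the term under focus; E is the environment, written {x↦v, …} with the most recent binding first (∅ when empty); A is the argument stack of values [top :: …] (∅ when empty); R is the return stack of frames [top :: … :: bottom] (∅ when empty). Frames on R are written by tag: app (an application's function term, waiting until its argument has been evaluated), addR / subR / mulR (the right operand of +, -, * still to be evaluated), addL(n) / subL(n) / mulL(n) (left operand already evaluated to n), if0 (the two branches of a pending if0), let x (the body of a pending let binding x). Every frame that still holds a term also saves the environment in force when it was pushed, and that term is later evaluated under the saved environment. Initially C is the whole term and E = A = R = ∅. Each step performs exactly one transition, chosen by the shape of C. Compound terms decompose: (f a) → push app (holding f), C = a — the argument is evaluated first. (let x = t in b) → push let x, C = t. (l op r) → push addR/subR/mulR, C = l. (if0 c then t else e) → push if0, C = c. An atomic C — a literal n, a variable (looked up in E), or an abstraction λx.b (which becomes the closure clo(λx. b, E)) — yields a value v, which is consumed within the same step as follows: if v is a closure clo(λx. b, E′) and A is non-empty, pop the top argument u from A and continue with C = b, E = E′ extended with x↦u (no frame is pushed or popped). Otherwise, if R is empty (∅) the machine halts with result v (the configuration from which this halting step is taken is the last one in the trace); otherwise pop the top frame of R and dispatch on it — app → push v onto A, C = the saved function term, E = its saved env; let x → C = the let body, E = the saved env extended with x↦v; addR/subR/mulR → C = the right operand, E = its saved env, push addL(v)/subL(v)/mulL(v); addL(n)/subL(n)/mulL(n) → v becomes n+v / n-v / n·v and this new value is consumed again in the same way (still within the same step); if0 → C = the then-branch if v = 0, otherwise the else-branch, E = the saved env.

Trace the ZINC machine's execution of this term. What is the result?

Answer: 10

Execution trace:
0. <C=(((λz. ((λx. 5) 2)) ((λu. 5) 0)) * ((λp. ((λx. 2) 0)) (if0 7 then -3 else -3))), E=∅, A=∅, R=∅>
1. <C=((λz. ((λx. 5) 2)) ((λu. 5) 0)), E=∅, A=∅, R=[mulR]>
2. <C=((λu. 5) 0), E=∅, A=∅, R=[app :: mulR]>
3. <C=0, E=∅, A=∅, R=[app :: app :: mulR]>
4. <C=(λu. 5), E=∅, A=[0], R=[app :: mulR]>
5. <C=5, E={u↦0}, A=∅, R=[app :: mulR]>
6. <C=(λz. ((λx. 5) 2)), E=∅, A=[5], R=[mulR]>
7. <C=((λx. 5) 2), E={z↦5}, A=∅, R=[mulR]>
8. <C=2, E={z↦5}, A=∅, R=[app :: mulR]>
9. <C=(λx. 5), E={z↦5}, A=[2], R=[mulR]>
10. <C=5, E={x↦2, z↦5}, A=∅, R=[mulR]>
11. <C=((λp. ((λx. 2) 0)) (if0 7 then -3 else -3)), E=∅, A=∅, R=[mulL(5)]>
12. <C=(if0 7 then -3 else -3), E=∅, A=∅, R=[app :: mulL(5)]>
13. <C=7, E=∅, A=∅, R=[if0 :: app :: mulL(5)]>
14. <C=-3, E=∅, A=∅, R=[app :: mulL(5)]>
15. <C=(λp. ((λx. 2) 0)), E=∅, A=[-3], R=[mulL(5)]>
16. <C=((λx. 2) 0), E={p↦-3}, A=∅, R=[mulL(5)]>
17. <C=0, E={p↦-3}, A=∅, R=[app :: mulL(5)]>
18. <C=(λx. 2), E={p↦-3}, A=[0], R=[mulL(5)]>
19. <C=2, E={x↦0, p↦-3}, A=∅, R=[mulL(5)]>
→ final value 10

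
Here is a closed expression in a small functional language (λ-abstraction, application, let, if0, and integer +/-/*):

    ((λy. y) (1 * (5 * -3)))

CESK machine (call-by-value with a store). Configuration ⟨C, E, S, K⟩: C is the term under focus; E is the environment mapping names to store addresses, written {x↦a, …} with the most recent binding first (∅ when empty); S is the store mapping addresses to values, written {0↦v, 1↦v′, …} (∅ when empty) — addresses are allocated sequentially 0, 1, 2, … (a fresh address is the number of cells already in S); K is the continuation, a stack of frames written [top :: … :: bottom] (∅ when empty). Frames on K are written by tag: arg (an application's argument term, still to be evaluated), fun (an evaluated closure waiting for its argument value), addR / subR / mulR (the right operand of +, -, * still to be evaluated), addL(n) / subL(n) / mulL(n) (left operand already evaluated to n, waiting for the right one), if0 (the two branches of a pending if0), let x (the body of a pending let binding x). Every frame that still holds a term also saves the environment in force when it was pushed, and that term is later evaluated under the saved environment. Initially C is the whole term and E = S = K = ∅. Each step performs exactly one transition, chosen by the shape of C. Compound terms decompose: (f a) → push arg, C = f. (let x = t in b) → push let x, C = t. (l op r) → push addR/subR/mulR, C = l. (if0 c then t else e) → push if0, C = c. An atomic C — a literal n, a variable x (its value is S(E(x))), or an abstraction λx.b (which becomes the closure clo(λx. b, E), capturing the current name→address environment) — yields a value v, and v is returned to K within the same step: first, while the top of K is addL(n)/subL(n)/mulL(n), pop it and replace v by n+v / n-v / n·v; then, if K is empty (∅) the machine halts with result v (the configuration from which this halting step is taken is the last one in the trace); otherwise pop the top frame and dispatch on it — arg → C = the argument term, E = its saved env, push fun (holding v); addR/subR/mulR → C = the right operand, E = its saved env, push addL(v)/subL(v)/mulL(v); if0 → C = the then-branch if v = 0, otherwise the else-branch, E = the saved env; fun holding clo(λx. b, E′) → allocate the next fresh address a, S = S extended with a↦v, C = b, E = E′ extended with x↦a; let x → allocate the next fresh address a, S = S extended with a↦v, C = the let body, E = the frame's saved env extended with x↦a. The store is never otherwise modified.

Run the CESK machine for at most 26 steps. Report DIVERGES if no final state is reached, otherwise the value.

step 0: <C=((λy. y) (1 * (5 * -3))), E=∅, S=∅, K=∅>
step 1: <C=(λy. y), E=∅, S=∅, K=[arg]>
step 2: <C=(1 * (5 * -3)), E=∅, S=∅, K=[fun]>
step 3: <C=1, E=∅, S=∅, K=[mulR :: fun]>
step 4: <C=(5 * -3), E=∅, S=∅, K=[mulL(1) :: fun]>
step 5: <C=5, E=∅, S=∅, K=[mulR :: mulL(1) :: fun]>
step 6: <C=-3, E=∅, S=∅, K=[mulL(5) :: mulL(1) :: fun]>
step 7: <C=y, E={y↦0}, S={0↦-15}, K=∅>
→ final value -15

Answer: -15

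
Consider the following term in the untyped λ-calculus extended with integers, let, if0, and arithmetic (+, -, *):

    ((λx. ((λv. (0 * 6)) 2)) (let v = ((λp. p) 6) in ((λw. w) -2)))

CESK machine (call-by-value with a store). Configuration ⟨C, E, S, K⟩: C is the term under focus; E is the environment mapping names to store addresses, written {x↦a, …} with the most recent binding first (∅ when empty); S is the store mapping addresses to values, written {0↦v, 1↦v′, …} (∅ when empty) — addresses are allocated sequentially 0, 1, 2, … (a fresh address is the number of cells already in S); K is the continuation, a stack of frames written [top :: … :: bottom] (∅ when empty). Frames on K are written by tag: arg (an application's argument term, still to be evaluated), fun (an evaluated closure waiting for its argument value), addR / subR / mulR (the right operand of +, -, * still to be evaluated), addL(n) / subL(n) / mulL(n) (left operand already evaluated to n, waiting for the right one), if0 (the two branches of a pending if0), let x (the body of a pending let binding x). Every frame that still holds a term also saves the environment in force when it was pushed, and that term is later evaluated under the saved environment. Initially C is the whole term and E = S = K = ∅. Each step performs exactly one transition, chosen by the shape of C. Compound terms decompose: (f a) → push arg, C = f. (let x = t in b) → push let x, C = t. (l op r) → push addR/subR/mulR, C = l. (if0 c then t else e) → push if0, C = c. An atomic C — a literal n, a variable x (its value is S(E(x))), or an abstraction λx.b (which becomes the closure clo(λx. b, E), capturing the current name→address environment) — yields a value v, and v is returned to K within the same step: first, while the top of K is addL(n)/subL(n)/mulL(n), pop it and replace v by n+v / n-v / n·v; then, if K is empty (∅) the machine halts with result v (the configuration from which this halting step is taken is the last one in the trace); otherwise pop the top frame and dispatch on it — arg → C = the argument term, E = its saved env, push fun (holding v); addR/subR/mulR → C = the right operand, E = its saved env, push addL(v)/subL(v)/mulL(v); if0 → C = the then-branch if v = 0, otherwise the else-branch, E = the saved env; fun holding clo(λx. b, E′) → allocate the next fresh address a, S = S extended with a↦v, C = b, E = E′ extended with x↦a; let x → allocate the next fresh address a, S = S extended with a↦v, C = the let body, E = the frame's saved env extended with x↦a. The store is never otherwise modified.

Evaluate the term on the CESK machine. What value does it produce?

Answer: 0

Execution trace:
t=0: [C=((λx. ((λv. (0 * 6)) 2)) (let v = ((λp. p) 6) in ((λw. w) -2))) | E=∅ | S=∅ | K=∅]
t=1: [C=(λx. ((λv. (0 * 6)) 2)) | E=∅ | S=∅ | K=[arg]]
t=2: [C=(let v = ((λp. p) 6) in ((λw. w) -2)) | E=∅ | S=∅ | K=[fun]]
t=3: [C=((λp. p) 6) | E=∅ | S=∅ | K=[let v :: fun]]
t=4: [C=(λp. p) | E=∅ | S=∅ | K=[arg :: let v :: fun]]
t=5: [C=6 | E=∅ | S=∅ | K=[fun :: let v :: fun]]
t=6: [C=p | E={p↦0} | S={0↦6} | K=[let v :: fun]]
t=7: [C=((λw. w) -2) | E={v↦1} | S={0↦6, 1↦6} | K=[fun]]
t=8: [C=(λw. w) | E={v↦1} | S={0↦6, 1↦6} | K=[arg :: fun]]
t=9: [C=-2 | E={v↦1} | S={0↦6, 1↦6} | K=[fun :: fun]]
t=10: [C=w | E={w↦2, v↦1} | S={0↦6, 1↦6, 2↦-2} | K=[fun]]
t=11: [C=((λv. (0 * 6)) 2) | E={x↦3} | S={0↦6, 1↦6, 2↦-2, 3↦-2} | K=∅]
t=12: [C=(λv. (0 * 6)) | E={x↦3} | S={0↦6, 1↦6, 2↦-2, 3↦-2} | K=[arg]]
t=13: [C=2 | E={x↦3} | S={0↦6, 1↦6, 2↦-2, 3↦-2} | K=[fun]]
t=14: [C=(0 * 6) | E={v↦4, x↦3} | S={0↦6, 1↦6, 2↦-2, 3↦-2, 4↦2} | K=∅]
t=15: [C=0 | E={v↦4, x↦3} | S={0↦6, 1↦6, 2↦-2, 3↦-2, 4↦2} | K=[mulR]]
t=16: [C=6 | E={v↦4, x↦3} | S={0↦6, 1↦6, 2↦-2, 3↦-2, 4↦2} | K=[mulL(0)]]
→ final value 0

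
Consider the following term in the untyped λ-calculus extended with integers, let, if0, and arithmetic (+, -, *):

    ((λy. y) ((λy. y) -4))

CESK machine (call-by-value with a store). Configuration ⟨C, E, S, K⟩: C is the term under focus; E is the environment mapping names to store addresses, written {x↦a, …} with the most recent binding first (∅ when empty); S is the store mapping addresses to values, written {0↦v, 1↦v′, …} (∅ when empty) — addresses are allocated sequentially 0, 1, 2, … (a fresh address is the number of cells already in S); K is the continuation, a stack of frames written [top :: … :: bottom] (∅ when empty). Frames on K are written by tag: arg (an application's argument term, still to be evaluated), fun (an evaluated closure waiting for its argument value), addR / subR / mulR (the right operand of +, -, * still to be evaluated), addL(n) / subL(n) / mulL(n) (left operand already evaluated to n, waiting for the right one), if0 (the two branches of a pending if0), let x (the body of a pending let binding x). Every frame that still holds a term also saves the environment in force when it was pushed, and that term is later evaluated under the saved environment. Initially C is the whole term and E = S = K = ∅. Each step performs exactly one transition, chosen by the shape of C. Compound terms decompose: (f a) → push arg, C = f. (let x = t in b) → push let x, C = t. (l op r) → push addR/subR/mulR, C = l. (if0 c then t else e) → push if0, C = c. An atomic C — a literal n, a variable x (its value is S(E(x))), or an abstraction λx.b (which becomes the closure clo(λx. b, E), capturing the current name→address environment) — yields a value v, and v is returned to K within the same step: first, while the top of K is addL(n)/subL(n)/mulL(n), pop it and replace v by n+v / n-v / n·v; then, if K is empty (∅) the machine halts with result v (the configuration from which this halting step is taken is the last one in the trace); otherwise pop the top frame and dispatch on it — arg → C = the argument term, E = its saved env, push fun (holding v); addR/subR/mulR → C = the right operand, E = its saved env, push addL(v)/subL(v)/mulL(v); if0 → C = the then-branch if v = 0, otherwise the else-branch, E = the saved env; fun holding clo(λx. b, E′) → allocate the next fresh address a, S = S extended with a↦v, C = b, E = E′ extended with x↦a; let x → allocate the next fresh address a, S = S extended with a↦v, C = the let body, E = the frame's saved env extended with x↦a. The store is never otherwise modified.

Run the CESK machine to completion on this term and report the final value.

[0] [C=((λy. y) ((λy. y) -4)) | E=∅ | S=∅ | K=∅]
[1] [C=(λy. y) | E=∅ | S=∅ | K=[arg]]
[2] [C=((λy. y) -4) | E=∅ | S=∅ | K=[fun]]
[3] [C=(λy. y) | E=∅ | S=∅ | K=[arg :: fun]]
[4] [C=-4 | E=∅ | S=∅ | K=[fun :: fun]]
[5] [C=y | E={y↦0} | S={0↦-4} | K=[fun]]
[6] [C=y | E={y↦1} | S={0↦-4, 1↦-4} | K=∅]
→ final value -4

Answer: -4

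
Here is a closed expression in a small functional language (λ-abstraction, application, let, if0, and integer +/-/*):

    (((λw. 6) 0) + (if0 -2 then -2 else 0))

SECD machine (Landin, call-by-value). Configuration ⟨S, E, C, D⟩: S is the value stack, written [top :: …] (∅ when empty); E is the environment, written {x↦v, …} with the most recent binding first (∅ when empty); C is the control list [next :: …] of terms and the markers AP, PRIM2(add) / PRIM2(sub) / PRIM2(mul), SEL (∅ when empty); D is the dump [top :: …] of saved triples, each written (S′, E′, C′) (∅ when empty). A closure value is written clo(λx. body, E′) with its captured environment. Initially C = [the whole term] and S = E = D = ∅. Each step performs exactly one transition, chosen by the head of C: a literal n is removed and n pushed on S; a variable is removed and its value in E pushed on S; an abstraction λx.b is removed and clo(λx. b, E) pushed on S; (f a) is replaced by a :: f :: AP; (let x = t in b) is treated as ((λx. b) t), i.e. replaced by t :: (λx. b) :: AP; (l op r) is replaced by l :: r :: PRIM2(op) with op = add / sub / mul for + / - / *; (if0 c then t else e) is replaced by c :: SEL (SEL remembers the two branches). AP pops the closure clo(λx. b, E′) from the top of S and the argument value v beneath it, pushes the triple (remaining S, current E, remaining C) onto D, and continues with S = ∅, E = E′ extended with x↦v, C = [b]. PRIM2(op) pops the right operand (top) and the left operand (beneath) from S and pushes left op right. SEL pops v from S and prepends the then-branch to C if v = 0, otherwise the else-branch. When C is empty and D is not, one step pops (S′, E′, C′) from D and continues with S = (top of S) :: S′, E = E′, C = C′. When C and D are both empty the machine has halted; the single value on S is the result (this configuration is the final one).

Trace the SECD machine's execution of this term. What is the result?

Answer: 6

Derivation:
step 0: [S=∅ | E=∅ | C=[(((λw. 6) 0) + (if0 -2 then -2 else 0))] | D=∅]
step 1: [S=∅ | E=∅ | C=[((λw. 6) 0) :: (if0 -2 then -2 else 0) :: PRIM2(add)] | D=∅]
step 2: [S=∅ | E=∅ | C=[0 :: (λw. 6) :: AP :: (if0 -2 then -2 else 0) :: PRIM2(add)] | D=∅]
step 3: [S=[0] | E=∅ | C=[(λw. 6) :: AP :: (if0 -2 then -2 else 0) :: PRIM2(add)] | D=∅]
step 4: [S=[clo(λw. 6, ∅) :: 0] | E=∅ | C=[AP :: (if0 -2 then -2 else 0) :: PRIM2(add)] | D=∅]
step 5: [S=∅ | E={w↦0} | C=[6] | D=[(∅, ∅, [(if0 -2 then -2 else 0) :: PRIM2(add)])]]
step 6: [S=[6] | E={w↦0} | C=∅ | D=[(∅, ∅, [(if0 -2 then -2 else 0) :: PRIM2(add)])]]
step 7: [S=[6] | E=∅ | C=[(if0 -2 then -2 else 0) :: PRIM2(add)] | D=∅]
step 8: [S=[6] | E=∅ | C=[-2 :: SEL :: PRIM2(add)] | D=∅]
step 9: [S=[-2 :: 6] | E=∅ | C=[SEL :: PRIM2(add)] | D=∅]
step 10: [S=[6] | E=∅ | C=[0 :: PRIM2(add)] | D=∅]
step 11: [S=[0 :: 6] | E=∅ | C=[PRIM2(add)] | D=∅]
step 12: [S=[6] | E=∅ | C=∅ | D=∅]
→ final value 6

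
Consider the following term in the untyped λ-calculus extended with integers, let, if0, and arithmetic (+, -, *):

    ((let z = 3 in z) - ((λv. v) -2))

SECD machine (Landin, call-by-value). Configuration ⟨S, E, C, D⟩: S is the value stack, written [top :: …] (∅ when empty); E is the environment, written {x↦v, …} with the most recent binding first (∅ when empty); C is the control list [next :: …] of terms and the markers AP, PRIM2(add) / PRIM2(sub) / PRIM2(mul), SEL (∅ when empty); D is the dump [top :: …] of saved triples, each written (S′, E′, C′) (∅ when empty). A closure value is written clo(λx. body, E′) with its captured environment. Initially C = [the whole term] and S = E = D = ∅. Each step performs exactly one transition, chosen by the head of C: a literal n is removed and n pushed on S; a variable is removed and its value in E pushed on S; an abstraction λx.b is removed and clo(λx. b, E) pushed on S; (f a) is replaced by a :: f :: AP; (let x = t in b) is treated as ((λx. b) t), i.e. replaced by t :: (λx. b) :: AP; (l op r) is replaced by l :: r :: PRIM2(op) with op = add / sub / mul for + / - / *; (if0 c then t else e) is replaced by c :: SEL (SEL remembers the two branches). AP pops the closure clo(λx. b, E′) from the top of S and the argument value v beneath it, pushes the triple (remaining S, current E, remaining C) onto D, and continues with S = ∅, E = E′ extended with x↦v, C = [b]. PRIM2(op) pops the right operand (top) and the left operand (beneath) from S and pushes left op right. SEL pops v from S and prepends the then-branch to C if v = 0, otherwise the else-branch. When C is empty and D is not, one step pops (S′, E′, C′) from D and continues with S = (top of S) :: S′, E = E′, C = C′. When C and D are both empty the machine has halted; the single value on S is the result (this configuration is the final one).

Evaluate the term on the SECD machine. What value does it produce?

Answer: 5

Derivation:
t=0: ⟨S=∅; E=∅; C=[((let z = 3 in z) - ((λv. v) -2))]; D=∅⟩
t=1: ⟨S=∅; E=∅; C=[(let z = 3 in z) :: ((λv. v) -2) :: PRIM2(sub)]; D=∅⟩
t=2: ⟨S=∅; E=∅; C=[3 :: (λz. z) :: AP :: ((λv. v) -2) :: PRIM2(sub)]; D=∅⟩
t=3: ⟨S=[3]; E=∅; C=[(λz. z) :: AP :: ((λv. v) -2) :: PRIM2(sub)]; D=∅⟩
t=4: ⟨S=[clo(λz. z, ∅) :: 3]; E=∅; C=[AP :: ((λv. v) -2) :: PRIM2(sub)]; D=∅⟩
t=5: ⟨S=∅; E={z↦3}; C=[z]; D=[(∅, ∅, [((λv. v) -2) :: PRIM2(sub)])]⟩
t=6: ⟨S=[3]; E={z↦3}; C=∅; D=[(∅, ∅, [((λv. v) -2) :: PRIM2(sub)])]⟩
t=7: ⟨S=[3]; E=∅; C=[((λv. v) -2) :: PRIM2(sub)]; D=∅⟩
t=8: ⟨S=[3]; E=∅; C=[-2 :: (λv. v) :: AP :: PRIM2(sub)]; D=∅⟩
t=9: ⟨S=[-2 :: 3]; E=∅; C=[(λv. v) :: AP :: PRIM2(sub)]; D=∅⟩
t=10: ⟨S=[clo(λv. v, ∅) :: -2 :: 3]; E=∅; C=[AP :: PRIM2(sub)]; D=∅⟩
t=11: ⟨S=∅; E={v↦-2}; C=[v]; D=[([3], ∅, [PRIM2(sub)])]⟩
t=12: ⟨S=[-2]; E={v↦-2}; C=∅; D=[([3], ∅, [PRIM2(sub)])]⟩
t=13: ⟨S=[-2 :: 3]; E=∅; C=[PRIM2(sub)]; D=∅⟩
t=14: ⟨S=[5]; E=∅; C=∅; D=∅⟩
→ final value 5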